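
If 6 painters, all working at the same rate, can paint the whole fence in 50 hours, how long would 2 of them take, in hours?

150 hours

Total work is 6·50 = 300 painter-hours.
With 2 painters: 300/2 = 150 hours.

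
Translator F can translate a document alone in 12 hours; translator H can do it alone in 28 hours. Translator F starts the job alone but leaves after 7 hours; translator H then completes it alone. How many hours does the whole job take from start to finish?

56/3 hours

In 7 hours translator F does 7/12 of the job, leaving 5/12.
Translator H works at 1/28 per hour, so finishing takes 5/12 ÷ 1/28 = 35/3 hours.
Total time = 7 + 35/3 = 56/3 hours.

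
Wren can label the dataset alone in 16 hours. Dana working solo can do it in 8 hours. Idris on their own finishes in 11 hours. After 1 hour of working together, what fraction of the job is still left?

127/176

Combined rate: 1/16 + 1/8 + 1/11 = (11 + 22 + 16)/176 = 49/176 per hour.
In 1 hour they complete 1·49/176 = 49/176 of the job.
So 127/176 remains.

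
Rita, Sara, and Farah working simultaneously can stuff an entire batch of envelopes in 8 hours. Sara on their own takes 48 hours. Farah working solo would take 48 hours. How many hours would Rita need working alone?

Combined rate is 1/8 per hour.
Known contribution: 1/48 + 1/48 = (1 + 1)/48 = 2/48 = 1/24 per hour.
So Rita's rate is 1/8 − 1/24 = 1/12, meaning 12 hours alone.

12 hours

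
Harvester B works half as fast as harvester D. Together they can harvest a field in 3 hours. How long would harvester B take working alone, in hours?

9 hours

Let harvester D's rate be r; then harvester B's rate is (1/2)r, so together (1/2 + 1)r = (3/2)r = 1/3.
Thus r = 2/9 per hour.
Harvester D alone: 9/2 hours; harvester B alone: 9 hours.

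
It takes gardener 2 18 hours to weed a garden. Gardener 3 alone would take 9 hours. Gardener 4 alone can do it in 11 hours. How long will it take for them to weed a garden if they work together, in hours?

66/17 hours

Combined rate: 1/18 + 1/9 + 1/11 = (11 + 22 + 18)/198 = 51/198 = 17/66 per hour.
Time = 1 ÷ (17/66) = 66/17 hours.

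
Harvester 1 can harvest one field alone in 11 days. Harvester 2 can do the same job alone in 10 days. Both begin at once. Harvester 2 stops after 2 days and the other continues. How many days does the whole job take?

In the first 2 days the combined rate is 21/110, so 21/55 of the job is done, leaving 34/55.
After harvester 2 leaves the rate is 1/11 per day; the remaining 34/55 takes 34/5 days.
Total = 2 + 34/5 = 44/5 days.

44/5 days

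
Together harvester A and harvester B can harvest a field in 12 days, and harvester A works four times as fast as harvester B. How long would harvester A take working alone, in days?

15 days

Let harvester B's rate be r; then harvester A's rate is 4r, so together (4 + 1)r = 5r = 1/12.
Thus r = 1/60 per day.
Harvester B alone: 60 days; harvester A alone: 15 days.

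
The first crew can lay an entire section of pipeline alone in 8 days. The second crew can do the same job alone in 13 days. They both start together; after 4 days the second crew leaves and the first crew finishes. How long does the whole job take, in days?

72/13 days

In the first 4 days the combined rate is 21/104, so 21/26 of the job is done, leaving 5/26.
After the second crew leaves the rate is 1/8 per day; the remaining 5/26 takes 20/13 days.
Total = 4 + 20/13 = 72/13 days.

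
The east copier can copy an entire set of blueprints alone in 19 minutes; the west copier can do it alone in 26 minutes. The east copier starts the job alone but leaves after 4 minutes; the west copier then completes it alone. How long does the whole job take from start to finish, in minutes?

In 4 minutes the east copier does 4/19 of the job, leaving 15/19.
The west copier works at 1/26 per minute, so finishing takes 15/19 ÷ 1/26 = 390/19 minutes.
Total time = 4 + 390/19 = 466/19 minutes.

466/19 minutes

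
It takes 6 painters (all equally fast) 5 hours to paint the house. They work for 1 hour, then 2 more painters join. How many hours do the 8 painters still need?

One painter does 1/30 of the job per hour.
After 1 hour with 6 painters, 1/5 is done (4/5 left).
With 8 painters the rate is 8/30 = 4/15, so the rest takes 4/5 ÷ 4/15 = 3 hours.

3 hours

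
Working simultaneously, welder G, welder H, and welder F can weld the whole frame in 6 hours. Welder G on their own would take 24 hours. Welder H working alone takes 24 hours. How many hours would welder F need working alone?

12 hours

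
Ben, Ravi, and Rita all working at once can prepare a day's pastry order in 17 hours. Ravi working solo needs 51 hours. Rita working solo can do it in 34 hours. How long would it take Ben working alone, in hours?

Combined rate is 1/17 per hour.
Known contribution: 1/51 + 1/34 = (2 + 3)/102 = 5/102 per hour.
So Ben's rate is 1/17 − 5/102 = 1/102, meaning 102 hours alone.

102 hours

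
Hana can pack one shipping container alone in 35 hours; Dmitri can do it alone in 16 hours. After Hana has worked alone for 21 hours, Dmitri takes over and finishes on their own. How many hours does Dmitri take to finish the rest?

In 21 hours Hana does 21/35 = 3/5 of the job, leaving 2/5.
Dmitri works at 1/16 per hour, so finishing takes 2/5 ÷ 1/16 = 32/5 hours.

32/5 hours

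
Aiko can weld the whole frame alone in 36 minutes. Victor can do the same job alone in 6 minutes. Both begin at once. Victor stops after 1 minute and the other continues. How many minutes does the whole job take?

In the first 1 minute the combined rate is 7/36, so 7/36 of the job is done, leaving 29/36.
After Victor leaves the rate is 1/36 per minute; the remaining 29/36 takes 29 minutes.
Total = 1 + 29 = 30 minutes.

30 minutes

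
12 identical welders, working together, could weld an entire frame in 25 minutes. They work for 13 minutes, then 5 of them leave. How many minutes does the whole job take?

235/7 minutes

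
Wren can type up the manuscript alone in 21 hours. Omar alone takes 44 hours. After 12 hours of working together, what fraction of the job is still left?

Combined rate: 1/21 + 1/44 = (44 + 21)/924 = 65/924 per hour.
In 12 hours they complete 12·65/924 = 65/77 of the job.
So 12/77 remains.

12/77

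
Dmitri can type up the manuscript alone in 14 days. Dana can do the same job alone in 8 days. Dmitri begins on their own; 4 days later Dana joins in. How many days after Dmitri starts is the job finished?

In the first 4 days Dmitri alone does 4/14 = 2/7 of the job, leaving 5/7.
Once everyone is working, combined rate: 1/14 + 1/8 = (4 + 7)/56 = 11/56 per day.
Remaining 5/7 at 11/56 per day takes 40/11 days.
Total from the start = 4 + 40/11 = 84/11 days.

84/11 days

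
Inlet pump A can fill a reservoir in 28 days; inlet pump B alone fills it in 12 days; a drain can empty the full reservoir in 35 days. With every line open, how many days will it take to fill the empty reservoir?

210/19 days

Net rate = 1/28 + 1/12 − 1/35 = (15 + 35 − 12)/420 = 38/420 = 19/210 per day.
Filling time = 1 ÷ (19/210) = 210/19 days.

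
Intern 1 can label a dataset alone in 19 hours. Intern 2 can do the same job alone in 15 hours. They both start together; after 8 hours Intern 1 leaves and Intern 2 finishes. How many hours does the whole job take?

165/19 hours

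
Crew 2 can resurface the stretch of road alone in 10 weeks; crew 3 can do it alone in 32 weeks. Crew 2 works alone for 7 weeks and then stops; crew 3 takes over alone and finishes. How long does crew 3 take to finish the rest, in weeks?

In 7 weeks crew 2 does 7/10 of the job, leaving 3/10.
Crew 3 works at 1/32 per week, so finishing takes 3/10 ÷ 1/32 = 48/5 weeks.

48/5 weeks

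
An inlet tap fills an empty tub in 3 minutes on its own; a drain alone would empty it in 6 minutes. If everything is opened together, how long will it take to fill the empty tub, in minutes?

Net rate = 1/3 − 1/6 = (2 − 1)/6 = 1/6 per minute.
Filling time = 1 ÷ (1/6) = 6 minutes.

6 minutes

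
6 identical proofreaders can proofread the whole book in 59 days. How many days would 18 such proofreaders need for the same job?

Total work is 6·59 = 354 proofreader-days.
With 18 proofreaders: 354/18 = 59/3 days.

59/3 days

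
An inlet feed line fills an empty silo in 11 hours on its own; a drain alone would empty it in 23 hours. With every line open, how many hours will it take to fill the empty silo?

Net rate = 1/11 − 1/23 = (23 − 11)/253 = 12/253 per hour.
Filling time = 1 ÷ (12/253) = 253/12 hours.

253/12 hours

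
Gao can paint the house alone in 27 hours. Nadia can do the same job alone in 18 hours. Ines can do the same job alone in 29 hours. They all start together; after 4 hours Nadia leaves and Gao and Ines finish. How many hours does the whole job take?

In the first 4 hours the combined rate is 199/1566, so 398/783 of the job is done, leaving 385/783.
After Nadia leaves the rate is 56/783 per hour; the remaining 385/783 takes 55/8 hours.
Total = 4 + 55/8 = 87/8 hours.

87/8 hours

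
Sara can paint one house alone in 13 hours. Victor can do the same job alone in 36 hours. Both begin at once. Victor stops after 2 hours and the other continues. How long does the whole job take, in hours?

221/18 hours

In the first 2 hours the combined rate is 49/468, so 49/234 of the job is done, leaving 185/234.
After Victor leaves the rate is 1/13 per hour; the remaining 185/234 takes 185/18 hours.
Total = 2 + 185/18 = 221/18 hours.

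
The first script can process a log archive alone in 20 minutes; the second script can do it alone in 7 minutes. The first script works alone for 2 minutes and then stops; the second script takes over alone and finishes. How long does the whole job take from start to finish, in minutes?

In 2 minutes the first script does 2/20 = 1/10 of the job, leaving 9/10.
The second script works at 1/7 per minute, so finishing takes 9/10 ÷ 1/7 = 63/10 minutes.
Total time = 2 + 63/10 = 83/10 minutes.

83/10 minutes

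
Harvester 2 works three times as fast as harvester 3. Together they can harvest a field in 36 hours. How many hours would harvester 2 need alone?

48 hours

Let harvester 3's rate be r; then harvester 2's rate is 3r, so together (3 + 1)r = 4r = 1/36.
Thus r = 1/144 per hour.
Harvester 3 alone: 144 hours; harvester 2 alone: 48 hours.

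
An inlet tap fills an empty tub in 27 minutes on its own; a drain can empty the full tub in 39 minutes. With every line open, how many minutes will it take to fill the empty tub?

351/4 minutes

Net rate = 1/27 − 1/39 = (13 − 9)/351 = 4/351 per minute.
Filling time = 1 ÷ (4/351) = 351/4 minutes.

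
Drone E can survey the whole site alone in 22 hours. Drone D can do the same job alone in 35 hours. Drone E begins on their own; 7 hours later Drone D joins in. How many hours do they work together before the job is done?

175/19 hours

In the first 7 hours Drone E alone does 7/22 of the job, leaving 15/22.
Once everyone is working, combined rate: 1/22 + 1/35 = (35 + 22)/770 = 57/770 per hour.
Remaining 15/22 at 57/770 per hour takes 175/19 hours.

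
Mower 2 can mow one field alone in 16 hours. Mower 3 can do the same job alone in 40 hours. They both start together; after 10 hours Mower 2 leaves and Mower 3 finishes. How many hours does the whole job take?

In the first 10 hours the combined rate is 7/80, so 7/8 of the job is done, leaving 1/8.
After Mower 2 leaves the rate is 1/40 per hour; the remaining 1/8 takes 5 hours.
Total = 10 + 5 = 15 hours.

15 hours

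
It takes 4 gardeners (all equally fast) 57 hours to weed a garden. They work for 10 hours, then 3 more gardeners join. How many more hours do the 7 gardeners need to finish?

One gardener does 1/228 of the job per hour.
After 10 hours with 4 gardeners, 10/57 is done (47/57 left).
With 7 gardeners the rate is 7/228, so the rest takes 47/57 ÷ 7/228 = 188/7 hours.

188/7 hours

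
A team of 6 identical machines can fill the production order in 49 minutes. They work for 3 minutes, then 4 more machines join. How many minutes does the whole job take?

153/5 minutes

One machine does 1/294 of the job per minute.
After 3 minutes with 6 machines, 3/49 is done (46/49 left).
With 10 machines the rate is 10/294 = 5/147, so the rest takes 46/49 ÷ 5/147 = 138/5 minutes.
Total = 3 + 138/5 = 153/5 minutes.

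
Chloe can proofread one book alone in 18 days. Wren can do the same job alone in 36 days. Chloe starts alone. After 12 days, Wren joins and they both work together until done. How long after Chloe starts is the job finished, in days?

In the first 12 days Chloe alone does 12/18 = 2/3 of the job, leaving 1/3.
Once everyone is working, combined rate: 1/18 + 1/36 = (2 + 1)/36 = 3/36 = 1/12 per day.
Remaining 1/3 at 1/12 per day takes 4 days.
Total from the start = 12 + 4 = 16 days.

16 days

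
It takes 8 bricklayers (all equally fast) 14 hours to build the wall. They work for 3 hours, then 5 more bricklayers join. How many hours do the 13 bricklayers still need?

88/13 hours

One bricklayer does 1/112 of the job per hour.
After 3 hours with 8 bricklayers, 3/14 is done (11/14 left).
With 13 bricklayers the rate is 13/112, so the rest takes 11/14 ÷ 13/112 = 88/13 hours.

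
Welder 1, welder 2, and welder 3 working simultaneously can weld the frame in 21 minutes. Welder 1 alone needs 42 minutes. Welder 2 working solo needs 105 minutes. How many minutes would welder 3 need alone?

Combined rate is 1/21 per minute.
Known contribution: 1/42 + 1/105 = (5 + 2)/210 = 7/210 = 1/30 per minute.
So welder 3's rate is 1/21 − 1/30 = 1/70, meaning 70 minutes alone.

70 minutes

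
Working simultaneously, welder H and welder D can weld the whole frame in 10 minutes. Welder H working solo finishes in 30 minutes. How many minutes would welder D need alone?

15 minutes

Combined rate is 1/10 per minute.
Known contribution: 1/30 per minute.
So welder D's rate is 1/10 − 1/30 = 1/15, meaning 15 minutes alone.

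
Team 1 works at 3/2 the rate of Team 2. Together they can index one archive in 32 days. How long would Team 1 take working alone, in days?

Let Team 2's rate be r; then Team 1's rate is (3/2)r, so together (3/2 + 1)r = (5/2)r = 1/32.
Thus r = 1/80 per day.
Team 2 alone: 80 days; Team 1 alone: 160/3 days.

160/3 days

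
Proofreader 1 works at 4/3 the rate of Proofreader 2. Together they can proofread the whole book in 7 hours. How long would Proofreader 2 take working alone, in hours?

49/3 hours

Let Proofreader 2's rate be r; then Proofreader 1's rate is (4/3)r, so together (4/3 + 1)r = (7/3)r = 1/7.
Thus r = 3/49 per hour.
Proofreader 2 alone: 49/3 hours; Proofreader 1 alone: 49/4 hours.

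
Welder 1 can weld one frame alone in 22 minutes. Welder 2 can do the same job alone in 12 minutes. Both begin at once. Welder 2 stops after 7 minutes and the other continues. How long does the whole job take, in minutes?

55/6 minutes

In the first 7 minutes the combined rate is 17/132, so 119/132 of the job is done, leaving 13/132.
After welder 2 leaves the rate is 1/22 per minute; the remaining 13/132 takes 13/6 minutes.
Total = 7 + 13/6 = 55/6 minutes.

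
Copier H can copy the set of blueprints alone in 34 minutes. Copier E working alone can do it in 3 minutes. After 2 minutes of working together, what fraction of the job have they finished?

Combined rate: 1/34 + 1/3 = (3 + 34)/102 = 37/102 per minute.
In 2 minutes they complete 2·37/102 = 37/51 of the job.

37/51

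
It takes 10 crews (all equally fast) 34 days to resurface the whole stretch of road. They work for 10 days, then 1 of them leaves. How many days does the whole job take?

One crew does 1/340 of the job per day.
After 10 days with 10 crews, 5/17 is done (12/17 left).
With 9 crews the rate is 9/340, so the rest takes 12/17 ÷ 9/340 = 80/3 days.
Total = 10 + 80/3 = 110/3 days.

110/3 days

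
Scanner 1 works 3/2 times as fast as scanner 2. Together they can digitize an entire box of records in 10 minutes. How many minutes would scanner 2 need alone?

Let scanner 2's rate be r; then scanner 1's rate is (3/2)r, so together (3/2 + 1)r = (5/2)r = 1/10.
Thus r = 1/25 per minute.
Scanner 2 alone: 25 minutes; scanner 1 alone: 50/3 minutes.

25 minutes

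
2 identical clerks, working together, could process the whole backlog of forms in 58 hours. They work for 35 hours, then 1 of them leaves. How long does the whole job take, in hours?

81 hours

One clerk does 1/116 of the job per hour.
After 35 hours with 2 clerks, 35/58 is done (23/58 left).
With 1 clerk the rate is 1/116, so the rest takes 23/58 ÷ 1/116 = 46 hours.
Total = 35 + 46 = 81 hours.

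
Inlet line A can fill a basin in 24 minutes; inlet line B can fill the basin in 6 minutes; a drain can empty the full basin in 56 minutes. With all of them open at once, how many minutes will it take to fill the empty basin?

Net rate = 1/24 + 1/6 − 1/56 = (7 + 28 − 3)/168 = 32/168 = 4/21 per minute.
Filling time = 1 ÷ (4/21) = 21/4 minutes.

21/4 minutes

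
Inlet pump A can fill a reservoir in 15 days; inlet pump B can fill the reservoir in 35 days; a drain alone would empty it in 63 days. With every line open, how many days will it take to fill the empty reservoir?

Net rate = 1/15 + 1/35 − 1/63 = (21 + 9 − 5)/315 = 25/315 = 5/63 per day.
Filling time = 1 ÷ (5/63) = 63/5 days.

63/5 days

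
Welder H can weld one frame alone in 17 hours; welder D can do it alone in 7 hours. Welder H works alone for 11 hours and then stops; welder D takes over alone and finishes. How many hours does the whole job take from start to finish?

In 11 hours welder H does 11/17 of the job, leaving 6/17.
Welder D works at 1/7 per hour, so finishing takes 6/17 ÷ 1/7 = 42/17 hours.
Total time = 11 + 42/17 = 229/17 hours.

229/17 hours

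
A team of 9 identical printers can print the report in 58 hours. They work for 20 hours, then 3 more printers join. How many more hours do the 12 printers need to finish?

57/2 hours

One printer does 1/522 of the job per hour.
After 20 hours with 9 printers, 10/29 is done (19/29 left).
With 12 printers the rate is 12/522 = 2/87, so the rest takes 19/29 ÷ 2/87 = 57/2 hours.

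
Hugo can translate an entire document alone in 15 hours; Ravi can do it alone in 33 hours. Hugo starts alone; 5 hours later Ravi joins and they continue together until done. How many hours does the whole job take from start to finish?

In 5 hours Hugo does 5/15 = 1/3 of the job, leaving 2/3.
Hugo and Ravi together work at 16/165 per hour, so finishing takes 2/3 ÷ 16/165 = 55/8 hours.
Total time = 5 + 55/8 = 95/8 hours.

95/8 hours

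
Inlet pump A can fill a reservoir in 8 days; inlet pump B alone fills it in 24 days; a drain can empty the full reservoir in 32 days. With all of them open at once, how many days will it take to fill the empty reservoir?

96/13 days

Net rate = 1/8 + 1/24 − 1/32 = (12 + 4 − 3)/96 = 13/96 per day.
Filling time = 1 ÷ (13/96) = 96/13 days.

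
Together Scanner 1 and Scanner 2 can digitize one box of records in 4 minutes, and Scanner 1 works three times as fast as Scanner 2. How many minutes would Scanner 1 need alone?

Let Scanner 2's rate be r; then Scanner 1's rate is 3r, so together (3 + 1)r = 4r = 1/4.
Thus r = 1/16 per minute.
Scanner 2 alone: 16 minutes; Scanner 1 alone: 16/3 minutes.

16/3 minutes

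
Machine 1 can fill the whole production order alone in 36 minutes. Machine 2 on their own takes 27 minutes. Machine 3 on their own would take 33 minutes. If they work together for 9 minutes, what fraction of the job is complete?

113/132

Combined rate: 1/36 + 1/27 + 1/33 = (33 + 44 + 36)/1188 = 113/1188 per minute.
In 9 minutes they complete 9·113/1188 = 113/132 of the job.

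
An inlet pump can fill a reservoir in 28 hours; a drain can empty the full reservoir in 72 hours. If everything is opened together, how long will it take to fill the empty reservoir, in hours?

Net rate = 1/28 − 1/72 = (18 − 7)/504 = 11/504 per hour.
Filling time = 1 ÷ (11/504) = 504/11 hours.

504/11 hours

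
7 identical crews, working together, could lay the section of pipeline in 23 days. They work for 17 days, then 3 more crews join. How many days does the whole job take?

106/5 days

One crew does 1/161 of the job per day.
After 17 days with 7 crews, 17/23 is done (6/23 left).
With 10 crews the rate is 10/161, so the rest takes 6/23 ÷ 10/161 = 21/5 days.
Total = 17 + 21/5 = 106/5 days.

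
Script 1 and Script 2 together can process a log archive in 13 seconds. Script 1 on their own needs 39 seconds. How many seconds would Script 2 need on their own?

39/2 seconds

Combined rate is 1/13 per second.
Known contribution: 1/39 per second.
So Script 2's rate is 1/13 − 1/39 = 2/39, meaning 39/2 seconds alone.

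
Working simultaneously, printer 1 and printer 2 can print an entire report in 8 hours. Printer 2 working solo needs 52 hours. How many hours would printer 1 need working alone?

Combined rate is 1/8 per hour.
Known contribution: 1/52 per hour.
So printer 1's rate is 1/8 − 1/52 = 11/104, meaning 104/11 hours alone.

104/11 hours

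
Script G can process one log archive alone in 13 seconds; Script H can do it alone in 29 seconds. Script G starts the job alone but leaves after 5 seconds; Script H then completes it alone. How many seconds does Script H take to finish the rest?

232/13 seconds

In 5 seconds Script G does 5/13 of the job, leaving 8/13.
Script H works at 1/29 per second, so finishing takes 8/13 ÷ 1/29 = 232/13 seconds.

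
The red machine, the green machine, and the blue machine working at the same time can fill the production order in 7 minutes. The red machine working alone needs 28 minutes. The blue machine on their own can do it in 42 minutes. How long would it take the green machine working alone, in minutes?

12 minutes

Combined rate is 1/7 per minute.
Known contribution: 1/28 + 1/42 = (3 + 2)/84 = 5/84 per minute.
So the green machine's rate is 1/7 − 5/84 = 1/12, meaning 12 minutes alone.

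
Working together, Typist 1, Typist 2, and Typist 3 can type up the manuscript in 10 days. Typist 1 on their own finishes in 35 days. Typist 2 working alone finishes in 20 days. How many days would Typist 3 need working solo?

140/3 days

Combined rate is 1/10 per day.
Known contribution: 1/35 + 1/20 = (4 + 7)/140 = 11/140 per day.
So Typist 3's rate is 1/10 − 11/140 = 3/140, meaning 140/3 days alone.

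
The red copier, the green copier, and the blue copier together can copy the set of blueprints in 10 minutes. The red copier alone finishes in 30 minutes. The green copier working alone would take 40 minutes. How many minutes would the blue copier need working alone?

24 minutes

Combined rate is 1/10 per minute.
Known contribution: 1/30 + 1/40 = (4 + 3)/120 = 7/120 per minute.
So the blue copier's rate is 1/10 − 7/120 = 1/24, meaning 24 minutes alone.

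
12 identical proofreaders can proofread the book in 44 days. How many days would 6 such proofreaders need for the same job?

Total work is 12·44 = 528 proofreader-days.
With 6 proofreaders: 528/6 = 88 days.

88 days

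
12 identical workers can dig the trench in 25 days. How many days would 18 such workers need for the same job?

50/3 days

Total work is 12·25 = 300 worker-days.
With 18 workers: 300/18 = 50/3 days.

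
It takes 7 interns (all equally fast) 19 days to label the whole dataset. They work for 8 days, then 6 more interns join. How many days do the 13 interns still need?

One intern does 1/133 of the job per day.
After 8 days with 7 interns, 8/19 is done (11/19 left).
With 13 interns the rate is 13/133, so the rest takes 11/19 ÷ 13/133 = 77/13 days.

77/13 days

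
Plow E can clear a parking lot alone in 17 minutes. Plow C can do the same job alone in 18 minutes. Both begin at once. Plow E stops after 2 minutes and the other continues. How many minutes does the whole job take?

270/17 minutes

In the first 2 minutes the combined rate is 35/306, so 35/153 of the job is done, leaving 118/153.
After Plow E leaves the rate is 1/18 per minute; the remaining 118/153 takes 236/17 minutes.
Total = 2 + 236/17 = 270/17 minutes.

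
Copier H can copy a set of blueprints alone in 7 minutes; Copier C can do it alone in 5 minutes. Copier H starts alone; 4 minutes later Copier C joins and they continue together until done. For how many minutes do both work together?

5/4 minutes

In 4 minutes Copier H does 4/7 of the job, leaving 3/7.
Copier H and Copier C together work at 12/35 per minute, so finishing takes 3/7 ÷ 12/35 = 5/4 minutes.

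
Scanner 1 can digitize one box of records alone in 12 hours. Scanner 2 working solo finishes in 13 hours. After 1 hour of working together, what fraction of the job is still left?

131/156

Combined rate: 1/12 + 1/13 = (13 + 12)/156 = 25/156 per hour.
In 1 hour they complete 1·25/156 = 25/156 of the job.
So 131/156 remains.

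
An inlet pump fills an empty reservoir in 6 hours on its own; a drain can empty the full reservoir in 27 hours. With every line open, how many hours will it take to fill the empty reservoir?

Net rate = 1/6 − 1/27 = (9 − 2)/54 = 7/54 per hour.
Filling time = 1 ÷ (7/54) = 54/7 hours.

54/7 hours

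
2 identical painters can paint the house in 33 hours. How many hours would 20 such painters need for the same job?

Total work is 2·33 = 66 painter-hours.
With 20 painters: 66/20 = 33/10 hours.

33/10 hours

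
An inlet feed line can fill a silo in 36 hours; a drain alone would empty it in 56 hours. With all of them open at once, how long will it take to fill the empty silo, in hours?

Net rate = 1/36 − 1/56 = (14 − 9)/504 = 5/504 per hour.
Filling time = 1 ÷ (5/504) = 504/5 hours.

504/5 hours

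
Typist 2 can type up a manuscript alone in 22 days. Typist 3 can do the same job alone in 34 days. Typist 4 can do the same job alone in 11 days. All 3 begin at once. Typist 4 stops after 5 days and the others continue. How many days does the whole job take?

In the first 5 days the combined rate is 31/187, so 155/187 of the job is done, leaving 32/187.
After typist 4 leaves the rate is 14/187 per day; the remaining 32/187 takes 16/7 days.
Total = 5 + 16/7 = 51/7 days.

51/7 days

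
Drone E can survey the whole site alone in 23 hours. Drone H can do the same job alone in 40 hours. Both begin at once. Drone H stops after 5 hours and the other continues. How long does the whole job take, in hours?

161/8 hours

In the first 5 hours the combined rate is 63/920, so 63/184 of the job is done, leaving 121/184.
After Drone H leaves the rate is 1/23 per hour; the remaining 121/184 takes 121/8 hours.
Total = 5 + 121/8 = 161/8 hours.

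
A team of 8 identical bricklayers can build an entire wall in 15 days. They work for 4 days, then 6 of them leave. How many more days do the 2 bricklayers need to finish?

44 days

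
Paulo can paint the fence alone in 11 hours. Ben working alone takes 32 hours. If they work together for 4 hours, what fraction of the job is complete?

43/88

Combined rate: 1/11 + 1/32 = (32 + 11)/352 = 43/352 per hour.
In 4 hours they complete 4·43/352 = 43/88 of the job.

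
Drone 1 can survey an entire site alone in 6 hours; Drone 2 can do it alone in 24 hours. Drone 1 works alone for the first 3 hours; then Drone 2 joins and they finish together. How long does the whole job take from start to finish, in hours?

27/5 hours

In 3 hours Drone 1 does 3/6 = 1/2 of the job, leaving 1/2.
Drone 1 and Drone 2 together work at 5/24 per hour, so finishing takes 1/2 ÷ 5/24 = 12/5 hours.
Total time = 3 + 12/5 = 27/5 hours.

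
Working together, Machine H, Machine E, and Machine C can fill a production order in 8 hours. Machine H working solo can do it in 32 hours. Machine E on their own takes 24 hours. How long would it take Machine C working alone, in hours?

96/5 hours

Combined rate is 1/8 per hour.
Known contribution: 1/32 + 1/24 = (3 + 4)/96 = 7/96 per hour.
So Machine C's rate is 1/8 − 7/96 = 5/96, meaning 96/5 hours alone.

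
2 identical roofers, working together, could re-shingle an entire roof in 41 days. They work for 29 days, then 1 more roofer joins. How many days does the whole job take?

One roofer does 1/82 of the job per day.
After 29 days with 2 roofers, 29/41 is done (12/41 left).
With 3 roofers the rate is 3/82, so the rest takes 12/41 ÷ 3/82 = 8 days.
Total = 29 + 8 = 37 days.

37 days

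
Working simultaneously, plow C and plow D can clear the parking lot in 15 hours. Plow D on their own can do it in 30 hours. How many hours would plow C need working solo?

Combined rate is 1/15 per hour.
Known contribution: 1/30 per hour.
So plow C's rate is 1/15 − 1/30 = 1/30, meaning 30 hours alone.

30 hours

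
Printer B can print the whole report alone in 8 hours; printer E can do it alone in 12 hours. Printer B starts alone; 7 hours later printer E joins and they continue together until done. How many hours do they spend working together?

In 7 hours printer B does 7/8 of the job, leaving 1/8.
Printer B and printer E together work at 5/24 per hour, so finishing takes 1/8 ÷ 5/24 = 3/5 hours.

3/5 hours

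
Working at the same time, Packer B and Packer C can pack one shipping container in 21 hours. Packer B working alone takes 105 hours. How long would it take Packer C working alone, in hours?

105/4 hours

Combined rate is 1/21 per hour.
Known contribution: 1/105 per hour.
So Packer C's rate is 1/21 − 1/105 = 4/105, meaning 105/4 hours alone.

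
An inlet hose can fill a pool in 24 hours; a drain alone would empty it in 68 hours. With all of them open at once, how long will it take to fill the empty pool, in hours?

408/11 hours

Net rate = 1/24 − 1/68 = (17 − 6)/408 = 11/408 per hour.
Filling time = 1 ÷ (11/408) = 408/11 hours.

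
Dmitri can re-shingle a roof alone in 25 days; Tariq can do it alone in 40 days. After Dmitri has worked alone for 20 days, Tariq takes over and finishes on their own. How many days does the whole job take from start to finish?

In 20 days Dmitri does 20/25 = 4/5 of the job, leaving 1/5.
Tariq works at 1/40 per day, so finishing takes 1/5 ÷ 1/40 = 8 days.
Total time = 20 + 8 = 28 days.

28 days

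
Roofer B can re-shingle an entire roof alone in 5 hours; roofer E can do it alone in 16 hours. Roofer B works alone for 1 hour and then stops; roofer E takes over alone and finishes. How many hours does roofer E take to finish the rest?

64/5 hours

In 1 hour roofer B does 1/5 of the job, leaving 4/5.
Roofer E works at 1/16 per hour, so finishing takes 4/5 ÷ 1/16 = 64/5 hours.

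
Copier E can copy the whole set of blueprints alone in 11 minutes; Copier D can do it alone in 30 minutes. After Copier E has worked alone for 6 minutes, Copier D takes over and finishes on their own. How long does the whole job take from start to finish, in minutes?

216/11 minutes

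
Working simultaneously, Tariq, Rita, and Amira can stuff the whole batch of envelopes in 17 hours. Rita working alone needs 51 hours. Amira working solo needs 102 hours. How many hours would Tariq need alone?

34 hours

Combined rate is 1/17 per hour.
Known contribution: 1/51 + 1/102 = (2 + 1)/102 = 3/102 = 1/34 per hour.
So Tariq's rate is 1/17 − 1/34 = 1/34, meaning 34 hours alone.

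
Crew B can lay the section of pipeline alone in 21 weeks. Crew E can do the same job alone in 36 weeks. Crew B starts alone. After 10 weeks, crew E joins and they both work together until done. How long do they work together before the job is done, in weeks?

In the first 10 weeks crew B alone does 10/21 of the job, leaving 11/21.
Once everyone is working, combined rate: 1/21 + 1/36 = (12 + 7)/252 = 19/252 per week.
Remaining 11/21 at 19/252 per week takes 132/19 weeks.

132/19 weeks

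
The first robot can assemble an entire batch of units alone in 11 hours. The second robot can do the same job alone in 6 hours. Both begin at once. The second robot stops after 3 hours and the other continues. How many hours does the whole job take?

In the first 3 hours the combined rate is 17/66, so 17/22 of the job is done, leaving 5/22.
After the second robot leaves the rate is 1/11 per hour; the remaining 5/22 takes 5/2 hours.
Total = 3 + 5/2 = 11/2 hours.

11/2 hours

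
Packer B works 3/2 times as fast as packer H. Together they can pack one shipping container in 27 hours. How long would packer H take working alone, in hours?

Let packer H's rate be r; then packer B's rate is (3/2)r, so together (3/2 + 1)r = (5/2)r = 1/27.
Thus r = 2/135 per hour.
Packer H alone: 135/2 hours; packer B alone: 45 hours.

135/2 hours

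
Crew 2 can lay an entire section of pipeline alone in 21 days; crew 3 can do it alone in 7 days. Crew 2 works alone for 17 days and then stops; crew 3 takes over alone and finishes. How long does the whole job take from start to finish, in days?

55/3 days

In 17 days crew 2 does 17/21 of the job, leaving 4/21.
Crew 3 works at 1/7 per day, so finishing takes 4/21 ÷ 1/7 = 4/3 days.
Total time = 17 + 4/3 = 55/3 days.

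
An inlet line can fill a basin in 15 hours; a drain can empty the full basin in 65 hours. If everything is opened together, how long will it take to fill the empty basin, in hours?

39/2 hours

Net rate = 1/15 − 1/65 = (13 − 3)/195 = 10/195 = 2/39 per hour.
Filling time = 1 ÷ (2/39) = 39/2 hours.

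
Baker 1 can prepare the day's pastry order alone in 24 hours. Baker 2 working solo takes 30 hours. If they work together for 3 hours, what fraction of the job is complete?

9/40

Combined rate: 1/24 + 1/30 = (5 + 4)/120 = 9/120 = 3/40 per hour.
In 3 hours they complete 3·3/40 = 9/40 of the job.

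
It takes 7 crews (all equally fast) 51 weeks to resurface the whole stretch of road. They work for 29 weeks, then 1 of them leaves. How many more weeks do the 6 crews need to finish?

One crew does 1/357 of the job per week.
After 29 weeks with 7 crews, 29/51 is done (22/51 left).
With 6 crews the rate is 6/357 = 2/119, so the rest takes 22/51 ÷ 2/119 = 77/3 weeks.

77/3 weeks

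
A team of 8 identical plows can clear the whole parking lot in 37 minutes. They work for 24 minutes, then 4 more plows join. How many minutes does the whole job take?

One plow does 1/296 of the job per minute.
After 24 minutes with 8 plows, 24/37 is done (13/37 left).
With 12 plows the rate is 12/296 = 3/74, so the rest takes 13/37 ÷ 3/74 = 26/3 minutes.
Total = 24 + 26/3 = 98/3 minutes.

98/3 minutes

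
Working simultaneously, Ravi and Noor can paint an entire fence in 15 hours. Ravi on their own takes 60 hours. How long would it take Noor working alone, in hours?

20 hours

Combined rate is 1/15 per hour.
Known contribution: 1/60 per hour.
So Noor's rate is 1/15 − 1/60 = 1/20, meaning 20 hours alone.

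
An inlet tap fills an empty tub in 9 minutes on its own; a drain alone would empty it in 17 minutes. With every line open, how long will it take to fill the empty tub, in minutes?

Net rate = 1/9 − 1/17 = (17 − 9)/153 = 8/153 per minute.
Filling time = 1 ÷ (8/153) = 153/8 minutes.

153/8 minutes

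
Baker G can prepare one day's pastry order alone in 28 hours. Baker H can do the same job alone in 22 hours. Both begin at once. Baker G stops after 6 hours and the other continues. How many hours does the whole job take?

121/7 hours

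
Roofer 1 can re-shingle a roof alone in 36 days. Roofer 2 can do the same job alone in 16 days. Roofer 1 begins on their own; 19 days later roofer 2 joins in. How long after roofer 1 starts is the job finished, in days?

315/13 days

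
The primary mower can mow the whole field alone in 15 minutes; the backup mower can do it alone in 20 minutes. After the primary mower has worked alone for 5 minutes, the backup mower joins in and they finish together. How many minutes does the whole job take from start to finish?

75/7 minutes

In 5 minutes the primary mower does 5/15 = 1/3 of the job, leaving 2/3.
The primary mower and the backup mower together work at 7/60 per minute, so finishing takes 2/3 ÷ 7/60 = 40/7 minutes.
Total time = 5 + 40/7 = 75/7 minutes.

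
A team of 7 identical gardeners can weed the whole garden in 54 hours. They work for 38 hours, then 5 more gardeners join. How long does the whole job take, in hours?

One gardener does 1/378 of the job per hour.
After 38 hours with 7 gardeners, 19/27 is done (8/27 left).
With 12 gardeners the rate is 12/378 = 2/63, so the rest takes 8/27 ÷ 2/63 = 28/3 hours.
Total = 38 + 28/3 = 142/3 hours.

142/3 hours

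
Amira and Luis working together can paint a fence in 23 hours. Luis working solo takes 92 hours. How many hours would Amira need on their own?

92/3 hours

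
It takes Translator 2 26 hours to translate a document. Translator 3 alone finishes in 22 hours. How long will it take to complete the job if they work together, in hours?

143/12 hours

Combined rate: 1/26 + 1/22 = (11 + 13)/286 = 24/286 = 12/143 per hour.
Time = 1 ÷ (12/143) = 143/12 hours.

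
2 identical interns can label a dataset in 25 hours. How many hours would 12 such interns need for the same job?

Total work is 2·25 = 50 intern-hours.
With 12 interns: 50/12 = 25/6 hours.

25/6 hours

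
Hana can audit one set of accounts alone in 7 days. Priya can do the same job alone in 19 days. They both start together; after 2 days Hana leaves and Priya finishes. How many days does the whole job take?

95/7 days

In the first 2 days the combined rate is 26/133, so 52/133 of the job is done, leaving 81/133.
After Hana leaves the rate is 1/19 per day; the remaining 81/133 takes 81/7 days.
Total = 2 + 81/7 = 95/7 days.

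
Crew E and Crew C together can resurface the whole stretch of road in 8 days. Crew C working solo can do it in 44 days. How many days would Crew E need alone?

88/9 days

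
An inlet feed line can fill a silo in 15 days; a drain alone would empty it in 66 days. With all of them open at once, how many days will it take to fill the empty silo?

330/17 days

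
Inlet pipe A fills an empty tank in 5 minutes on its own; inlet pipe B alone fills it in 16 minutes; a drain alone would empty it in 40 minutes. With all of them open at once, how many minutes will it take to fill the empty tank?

Net rate = 1/5 + 1/16 − 1/40 = (16 + 5 − 2)/80 = 19/80 per minute.
Filling time = 1 ÷ (19/80) = 80/19 minutes.

80/19 minutes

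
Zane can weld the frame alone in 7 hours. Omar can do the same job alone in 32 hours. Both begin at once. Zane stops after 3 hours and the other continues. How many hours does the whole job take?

128/7 hours

In the first 3 hours the combined rate is 39/224, so 117/224 of the job is done, leaving 107/224.
After Zane leaves the rate is 1/32 per hour; the remaining 107/224 takes 107/7 hours.
Total = 3 + 107/7 = 128/7 hours.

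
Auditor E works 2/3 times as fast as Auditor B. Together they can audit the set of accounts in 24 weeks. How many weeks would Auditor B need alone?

40 weeks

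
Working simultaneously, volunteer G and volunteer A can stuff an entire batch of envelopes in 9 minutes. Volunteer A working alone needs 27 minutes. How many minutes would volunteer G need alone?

Combined rate is 1/9 per minute.
Known contribution: 1/27 per minute.
So volunteer G's rate is 1/9 − 1/27 = 2/27, meaning 27/2 minutes alone.

27/2 minutes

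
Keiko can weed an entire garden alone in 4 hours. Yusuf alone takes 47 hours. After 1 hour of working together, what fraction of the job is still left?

Combined rate: 1/4 + 1/47 = (47 + 4)/188 = 51/188 per hour.
In 1 hour they complete 1·51/188 = 51/188 of the job.
So 137/188 remains.

137/188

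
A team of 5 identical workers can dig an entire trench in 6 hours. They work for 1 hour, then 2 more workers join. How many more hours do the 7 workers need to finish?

25/7 hours

One worker does 1/30 of the job per hour.
After 1 hour with 5 workers, 1/6 is done (5/6 left).
With 7 workers the rate is 7/30, so the rest takes 5/6 ÷ 7/30 = 25/7 hours.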